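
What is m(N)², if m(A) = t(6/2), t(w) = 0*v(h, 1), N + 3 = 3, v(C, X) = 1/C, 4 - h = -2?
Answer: 0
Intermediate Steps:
h = 6 (h = 4 - 1*(-2) = 4 + 2 = 6)
N = 0 (N = -3 + 3 = 0)
t(w) = 0 (t(w) = 0/6 = 0*(⅙) = 0)
m(A) = 0
m(N)² = 0² = 0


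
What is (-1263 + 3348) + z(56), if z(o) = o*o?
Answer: 5221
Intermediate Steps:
z(o) = o²
(-1263 + 3348) + z(56) = (-1263 + 3348) + 56² = 2085 + 3136 = 5221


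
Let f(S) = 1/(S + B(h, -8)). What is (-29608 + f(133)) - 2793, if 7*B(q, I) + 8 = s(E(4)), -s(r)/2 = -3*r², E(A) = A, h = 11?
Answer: -33016612/1019 ≈ -32401.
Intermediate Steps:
s(r) = 6*r² (s(r) = -(-6)*r² = 6*r²)
B(q, I) = 88/7 (B(q, I) = -8/7 + (6*4²)/7 = -8/7 + (6*16)/7 = -8/7 + (⅐)*96 = -8/7 + 96/7 = 88/7)
f(S) = 1/(88/7 + S) (f(S) = 1/(S + 88/7) = 1/(88/7 + S))
(-29608 + f(133)) - 2793 = (-29608 + 7/(88 + 7*133)) - 2793 = (-29608 + 7/(88 + 931)) - 2793 = (-29608 + 7/1019) - 2793 = -30170545/1019 - 2793 = -33016612/1019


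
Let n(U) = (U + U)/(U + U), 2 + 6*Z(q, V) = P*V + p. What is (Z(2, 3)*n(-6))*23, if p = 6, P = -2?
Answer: -23/3 ≈ -7.6667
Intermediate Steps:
Z(q, V) = 2/3 - V/3 (Z(q, V) = -1/3 + (-2*V + 6)/6 = -1/3 + (6 - 2*V)/6 = -1/3 + (1 - V/3) = 2/3 - V/3)
n(U) = 1 (n(U) = (2*U)/((2*U)) = (2*U)*(1/(2*U)) = 1)
(Z(2, 3)*n(-6))*23 = ((2/3 - 1/3*3)*1)*23 = ((2/3 - 1)*1)*23 = -1/3*1*23 = -1/3*23 = -23/3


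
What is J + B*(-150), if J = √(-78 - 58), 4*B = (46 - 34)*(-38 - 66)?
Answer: 46800 + 2*I*√34 ≈ 46800.0 + 11.662*I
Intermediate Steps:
B = -312 (B = ((46 - 34)*(-38 - 66))/4 = (12*(-104))/4 = (¼)*(-1248) = -312)
J = 2*I*√34 (J = √(-136) = 2*I*√34 ≈ 11.662*I)
J + B*(-150) = 2*I*√34 - 312*(-150) = 2*I*√34 + 46800 = 46800 + 2*I*√34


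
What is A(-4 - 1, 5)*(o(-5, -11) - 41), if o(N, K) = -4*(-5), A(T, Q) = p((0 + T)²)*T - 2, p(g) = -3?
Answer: -273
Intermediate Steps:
A(T, Q) = -2 - 3*T (A(T, Q) = -3*T - 2 = -2 - 3*T)
o(N, K) = 20
A(-4 - 1, 5)*(o(-5, -11) - 41) = (-2 - 3*(-4 - 1))*(20 - 41) = (-2 - 3*(-5))*(-21) = (-2 + 15)*(-21) = 13*(-21) = -273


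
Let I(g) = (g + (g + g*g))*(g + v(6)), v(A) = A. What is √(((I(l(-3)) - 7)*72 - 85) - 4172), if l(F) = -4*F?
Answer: 3*√23663 ≈ 461.48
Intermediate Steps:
I(g) = (6 + g)*(g² + 2*g) (I(g) = (g + (g + g*g))*(g + 6) = (g + (g + g²))*(6 + g) = (g² + 2*g)*(6 + g) = (6 + g)*(g² + 2*g))
√(((I(l(-3)) - 7)*72 - 85) - 4172) = √((((-4*(-3))*(12 + (-4*(-3))² + 8*(-4*(-3))) - 7)*72 - 85) - 4172) = √(((12*(12 + 12² + 8*12) - 7)*72 - 85) - 4172) = √(((12*(12 + 144 + 96) - 7)*72 - 85) - 4172) = √(((12*252 - 7)*72 - 85) - 4172) = √(((3024 - 7)*72 - 85) - 4172) = √((3017*72 - 85) - 4172) = √((217224 - 85) - 4172) = √(217139 - 4172) = √212967 = 3*√23663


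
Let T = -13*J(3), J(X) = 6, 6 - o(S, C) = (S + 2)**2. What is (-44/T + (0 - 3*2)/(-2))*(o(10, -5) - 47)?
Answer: -25715/39 ≈ -659.36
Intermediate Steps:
o(S, C) = 6 - (2 + S)**2 (o(S, C) = 6 - (S + 2)**2 = 6 - (2 + S)**2)
T = -78 (T = -13*6 = -78)
(-44/T + (0 - 3*2)/(-2))*(o(10, -5) - 47) = (-44/(-78) + (0 - 3*2)/(-2))*((6 - (2 + 10)**2) - 47) = (-44*(-1/78) + (0 - 6)*(-1/2))*((6 - 1*12**2) - 47) = (22/39 - 6*(-1/2))*((6 - 1*144) - 47) = (22/39 + 3)*((6 - 144) - 47) = 139*(-138 - 47)/39 = (139/39)*(-185) = -25715/39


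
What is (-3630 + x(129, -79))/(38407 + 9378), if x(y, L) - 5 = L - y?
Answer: -3833/47785 ≈ -0.080213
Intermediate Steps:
x(y, L) = 5 + L - y (x(y, L) = 5 + (L - y) = 5 + L - y)
(-3630 + x(129, -79))/(38407 + 9378) = (-3630 + (5 - 79 - 1*129))/(38407 + 9378) = (-3630 + (5 - 79 - 129))/47785 = (-3630 - 203)*(1/47785) = -3833*1/47785 = -3833/47785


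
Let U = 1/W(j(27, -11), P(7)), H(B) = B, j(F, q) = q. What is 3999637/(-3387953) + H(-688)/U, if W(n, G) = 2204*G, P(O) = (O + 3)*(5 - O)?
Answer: 102746582149483/3387953 ≈ 3.0327e+7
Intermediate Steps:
P(O) = (3 + O)*(5 - O)
U = -1/44080 (U = 1/(2204*(15 - 1*7² + 2*7)) = 1/(2204*(15 - 1*49 + 14)) = 1/(2204*(15 - 49 + 14)) = 1/(2204*(-20)) = 1/(-44080) = -1/44080 ≈ -2.2686e-5)
3999637/(-3387953) + H(-688)/U = 3999637/(-3387953) - 688/(-1/44080) = 3999637*(-1/3387953) - 688*(-44080) = -3999637/3387953 + 30327040 = 102746582149483/3387953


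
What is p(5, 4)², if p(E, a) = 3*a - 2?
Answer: 100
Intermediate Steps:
p(E, a) = -2 + 3*a
p(5, 4)² = (-2 + 3*4)² = (-2 + 12)² = 10² = 100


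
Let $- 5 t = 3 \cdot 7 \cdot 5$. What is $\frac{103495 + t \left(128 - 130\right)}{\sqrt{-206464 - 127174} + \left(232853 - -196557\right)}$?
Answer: $\frac{966517895}{4008549603} - \frac{103537 i \sqrt{333638}}{184393281738} \approx 0.24111 - 0.00032433 i$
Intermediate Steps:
$t = -21$ ($t = - \frac{3 \cdot 7 \cdot 5}{5} = - \frac{21 \cdot 5}{5} = \left(- \frac{1}{5}\right) 105 = -21$)
$\frac{103495 + t \left(128 - 130\right)}{\sqrt{-206464 - 127174} + \left(232853 - -196557\right)} = \frac{103495 - 21 \left(128 - 130\right)}{\sqrt{-206464 - 127174} + \left(232853 - -196557\right)} = \frac{103495 - -42}{\sqrt{-333638} + \left(232853 + 196557\right)} = \frac{103495 + 42}{i \sqrt{333638} + 429410} = \frac{103537}{429410 + i \sqrt{333638}}$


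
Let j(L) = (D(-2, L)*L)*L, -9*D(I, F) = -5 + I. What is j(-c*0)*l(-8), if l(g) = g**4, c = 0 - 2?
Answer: 0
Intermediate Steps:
c = -2
D(I, F) = 5/9 - I/9 (D(I, F) = -(-5 + I)/9 = 5/9 - I/9)
j(L) = 7*L**2/9 (j(L) = ((5/9 - 1/9*(-2))*L)*L = ((5/9 + 2/9)*L)*L = (7*L/9)*L = 7*L**2/9)
j(-c*0)*l(-8) = (7*(-1*(-2)*0)**2/9)*(-8)**4 = (7*(2*0)**2/9)*4096 = ((7/9)*0**2)*4096 = ((7/9)*0)*4096 = 0*4096 = 0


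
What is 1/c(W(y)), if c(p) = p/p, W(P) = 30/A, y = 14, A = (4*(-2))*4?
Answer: 1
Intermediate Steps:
A = -32 (A = -8*4 = -32)
W(P) = -15/16 (W(P) = 30/(-32) = 30*(-1/32) = -15/16)
c(p) = 1
1/c(W(y)) = 1/1 = 1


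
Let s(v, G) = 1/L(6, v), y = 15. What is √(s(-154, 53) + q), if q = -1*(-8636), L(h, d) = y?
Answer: √1943115/15 ≈ 92.930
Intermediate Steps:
L(h, d) = 15
s(v, G) = 1/15
q = 8636
√(s(-154, 53) + q) = √(1/15 + 8636) = √(129541/15) = √1943115/15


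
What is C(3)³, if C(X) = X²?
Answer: 729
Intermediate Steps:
C(3)³ = (3²)³ = 9³ = 729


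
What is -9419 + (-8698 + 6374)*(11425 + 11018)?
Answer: -52166951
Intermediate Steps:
-9419 + (-8698 + 6374)*(11425 + 11018) = -9419 - 2324*22443 = -9419 - 52157532 = -52166951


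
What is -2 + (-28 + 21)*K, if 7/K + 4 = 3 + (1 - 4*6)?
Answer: 1/24 ≈ 0.041667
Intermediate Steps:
K = -7/24 (K = 7/(-4 + (3 + (1 - 4*6))) = 7/(-4 + (3 + (1 - 24))) = 7/(-4 + (3 - 23)) = 7/(-4 - 20) = 7/(-24) = 7*(-1/24) = -7/24 ≈ -0.29167)
-2 + (-28 + 21)*K = -2 + (-28 + 21)*(-7/24) = -2 - 7*(-7/24) = -2 + 49/24 = 1/24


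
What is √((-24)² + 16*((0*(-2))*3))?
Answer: 24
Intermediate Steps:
√((-24)² + 16*((0*(-2))*3)) = √(576 + 16*(0*3)) = √(576 + 16*0) = √(576 + 0) = √576 = 24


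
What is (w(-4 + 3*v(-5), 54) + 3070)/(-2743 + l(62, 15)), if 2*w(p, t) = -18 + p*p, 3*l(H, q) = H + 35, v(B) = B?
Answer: -19449/16264 ≈ -1.1958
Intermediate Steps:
l(H, q) = 35/3 + H/3 (l(H, q) = (H + 35)/3 = (35 + H)/3 = 35/3 + H/3)
w(p, t) = -9 + p**2/2 (w(p, t) = (-18 + p*p)/2 = (-18 + p**2)/2 = -9 + p**2/2)
(w(-4 + 3*v(-5), 54) + 3070)/(-2743 + l(62, 15)) = ((-9 + (-4 + 3*(-5))**2/2) + 3070)/(-2743 + (35/3 + (1/3)*62)) = ((-9 + (-4 - 15)**2/2) + 3070)/(-2743 + (35/3 + 62/3)) = ((-9 + (1/2)*(-19)**2) + 3070)/(-2743 + 97/3) = ((-9 + (1/2)*361) + 3070)/(-8132/3) = ((-9 + 361/2) + 3070)*(-3/8132) = (343/2 + 3070)*(-3/8132) = (6483/2)*(-3/8132) = -19449/16264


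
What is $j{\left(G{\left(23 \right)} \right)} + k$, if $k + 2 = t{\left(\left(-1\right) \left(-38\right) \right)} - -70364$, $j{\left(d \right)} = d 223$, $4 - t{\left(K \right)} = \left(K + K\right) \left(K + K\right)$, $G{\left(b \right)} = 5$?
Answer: $65705$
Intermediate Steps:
$t{\left(K \right)} = 4 - 4 K^{2}$ ($t{\left(K \right)} = 4 - \left(K + K\right) \left(K + K\right) = 4 - 2 K 2 K = 4 - 4 K^{2}$)
$j{\left(d \right)} = 223 d$
$k = 64590$ ($k = -2 + \left(\left(4 - 4 \left(\left(-1\right) \left(-38\right)\right)^{2}\right) - -70364\right) = -2 + \left(\left(4 - 4 \cdot 38^{2}\right) + 70364\right) = -2 + \left(\left(4 - 5776\right) + 70364\right) = -2 + \left(-5772 + 70364\right) = -2 + 64592 = 64590$)
$j{\left(G{\left(23 \right)} \right)} + k = 223 \cdot 5 + 64590 = 1115 + 64590 = 65705$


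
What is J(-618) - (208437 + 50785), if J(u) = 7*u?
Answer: -263548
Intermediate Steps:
J(-618) - (208437 + 50785) = 7*(-618) - (208437 + 50785) = -4326 - 1*259222 = -4326 - 259222 = -263548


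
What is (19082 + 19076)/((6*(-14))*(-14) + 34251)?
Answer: 38158/35427 ≈ 1.0771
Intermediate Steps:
(19082 + 19076)/((6*(-14))*(-14) + 34251) = 38158/(-84*(-14) + 34251) = 38158/(1176 + 34251) = 38158/35427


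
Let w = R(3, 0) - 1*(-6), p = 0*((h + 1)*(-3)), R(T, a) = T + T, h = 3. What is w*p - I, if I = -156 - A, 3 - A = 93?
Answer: 66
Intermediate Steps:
A = -90 (A = 3 - 1*93 = 3 - 93 = -90)
R(T, a) = 2*T
I = -66 (I = -156 - 1*(-90) = -156 + 90 = -66)
p = 0 (p = 0*((3 + 1)*(-3)) = 0*(4*(-3)) = 0*(-12) = 0)
w = 12 (w = 2*3 - 1*(-6) = 6 + 6 = 12)
w*p - I = 12*0 - 1*(-66) = 0 + 66 = 66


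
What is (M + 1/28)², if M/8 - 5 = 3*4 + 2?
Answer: 18122049/784 ≈ 23115.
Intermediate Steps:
M = 152 (M = 40 + 8*(3*4 + 2) = 40 + 8*(12 + 2) = 40 + 8*14 = 40 + 112 = 152)
(M + 1/28)² = (152 + 1/28)² = (4257/28)² = 18122049/784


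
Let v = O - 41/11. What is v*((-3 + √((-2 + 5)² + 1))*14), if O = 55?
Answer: -23688/11 + 7896*√10/11 ≈ 116.49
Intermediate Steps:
v = 564/11 (v = 55 - 41/11 = 564/11 ≈ 51.273)
v*((-3 + √((-2 + 5)² + 1))*14) = 564*((-3 + √((-2 + 5)² + 1))*14)/11 = 564*((-3 + √(3² + 1))*14)/11 = 564*((-3 + √(9 + 1))*14)/11 = 564*((-3 + √10)*14)/11 = 564*(-42 + 14*√10)/11 = -23688/11 + 7896*√10/11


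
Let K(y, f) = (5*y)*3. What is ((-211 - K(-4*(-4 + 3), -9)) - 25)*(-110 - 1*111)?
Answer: 65416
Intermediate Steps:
K(y, f) = 15*y
((-211 - K(-4*(-4 + 3), -9)) - 25)*(-110 - 1*111) = ((-211 - 15*(-4*(-4 + 3))) - 25)*(-110 - 1*111) = ((-211 - 15*(-4*(-1))) - 25)*(-110 - 111) = ((-211 - 15*4) - 25)*(-221) = ((-211 - 1*60) - 25)*(-221) = ((-211 - 60) - 25)*(-221) = (-271 - 25)*(-221) = -296*(-221) = 65416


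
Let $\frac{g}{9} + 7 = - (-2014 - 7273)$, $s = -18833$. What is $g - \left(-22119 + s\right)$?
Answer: $124472$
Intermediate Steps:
$g = 83520$ ($g = -63 + 9 \left(- (-2014 - 7273)\right) = -63 + 9 \left(\left(-1\right) \left(-9287\right)\right) = -63 + 9 \cdot 9287 = -63 + 83583 = 83520$)
$g - \left(-22119 + s\right) = 83520 - \left(-22119 - 18833\right) = 83520 - -40952 = 83520 + 40952 = 124472$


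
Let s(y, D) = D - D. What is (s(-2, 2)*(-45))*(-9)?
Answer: 0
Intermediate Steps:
s(y, D) = 0
(s(-2, 2)*(-45))*(-9) = (0*(-45))*(-9) = 0*(-9) = 0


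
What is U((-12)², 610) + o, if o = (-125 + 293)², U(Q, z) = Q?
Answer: 28368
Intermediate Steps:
o = 28224 (o = 168² = 28224)
U((-12)², 610) + o = (-12)² + 28224 = 144 + 28224 = 28368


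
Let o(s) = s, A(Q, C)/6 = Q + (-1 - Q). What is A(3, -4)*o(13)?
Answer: -78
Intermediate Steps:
A(Q, C) = -6 (A(Q, C) = 6*(Q + (-1 - Q)) = 6*(-1) = -6)
A(3, -4)*o(13) = -6*13 = -78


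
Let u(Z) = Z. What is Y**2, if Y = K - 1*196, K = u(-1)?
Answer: 38809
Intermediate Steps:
K = -1
Y = -197 (Y = -1 - 1*196 = -1 - 196 = -197)
Y**2 = (-197)**2 = 38809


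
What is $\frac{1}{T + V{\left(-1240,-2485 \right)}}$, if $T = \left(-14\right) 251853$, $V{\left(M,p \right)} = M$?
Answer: $- \frac{1}{3527182} \approx -2.8351 \cdot 10^{-7}$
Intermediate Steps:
$T = -3525942$
$\frac{1}{T + V{\left(-1240,-2485 \right)}} = \frac{1}{-3525942 - 1240} = \frac{1}{-3527182} = - \frac{1}{3527182}$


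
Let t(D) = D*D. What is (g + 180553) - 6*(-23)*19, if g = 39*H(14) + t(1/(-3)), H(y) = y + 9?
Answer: 1656649/9 ≈ 1.8407e+5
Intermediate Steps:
t(D) = D²
H(y) = 9 + y
g = 8074/9 (g = 39*(9 + 14) + (1/(-3))² = 39*23 + (-⅓)² = 897 + ⅑ = 8074/9 ≈ 897.11)
(g + 180553) - 6*(-23)*19 = (8074/9 + 180553) - 6*(-23)*19 = 1633051/9 + 138*19 = 1633051/9 + 2622 = 1656649/9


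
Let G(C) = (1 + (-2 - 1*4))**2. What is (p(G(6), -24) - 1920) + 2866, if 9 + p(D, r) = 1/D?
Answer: 23426/25 ≈ 937.04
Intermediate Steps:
G(C) = 25 (G(C) = (1 + (-2 - 4))**2 = (1 - 6)**2 = (-5)**2 = 25)
p(D, r) = -9 + 1/D
(p(G(6), -24) - 1920) + 2866 = ((-9 + 1/25) - 1920) + 2866 = (-224/25 - 1920) + 2866 = -48224/25 + 2866 = 23426/25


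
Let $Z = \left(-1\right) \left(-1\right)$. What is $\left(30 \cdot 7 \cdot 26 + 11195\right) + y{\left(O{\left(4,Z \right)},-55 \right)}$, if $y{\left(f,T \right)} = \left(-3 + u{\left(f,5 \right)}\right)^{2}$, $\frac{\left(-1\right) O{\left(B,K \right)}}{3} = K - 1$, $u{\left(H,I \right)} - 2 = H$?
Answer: $16656$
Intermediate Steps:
$u{\left(H,I \right)} = 2 + H$
$Z = 1$
$O{\left(B,K \right)} = 3 - 3 K$ ($O{\left(B,K \right)} = - 3 \left(K - 1\right) = - 3 \left(-1 + K\right) = 3 - 3 K$)
$y{\left(f,T \right)} = \left(-1 + f\right)^{2}$ ($y{\left(f,T \right)} = \left(-3 + \left(2 + f\right)\right)^{2} = \left(-1 + f\right)^{2}$)
$\left(30 \cdot 7 \cdot 26 + 11195\right) + y{\left(O{\left(4,Z \right)},-55 \right)} = \left(30 \cdot 7 \cdot 26 + 11195\right) + \left(-1 + \left(3 - 3\right)\right)^{2} = \left(210 \cdot 26 + 11195\right) + \left(-1 + \left(3 - 3\right)\right)^{2} = \left(5460 + 11195\right) + \left(-1 + 0\right)^{2} = 16655 + \left(-1\right)^{2} = 16655 + 1 = 16656$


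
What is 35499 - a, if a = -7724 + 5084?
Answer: 38139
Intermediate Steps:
a = -2640
35499 - a = 35499 - 1*(-2640) = 35499 + 2640 = 38139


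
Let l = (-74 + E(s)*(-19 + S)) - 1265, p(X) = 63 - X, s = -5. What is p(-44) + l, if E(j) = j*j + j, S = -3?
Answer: -1672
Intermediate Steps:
E(j) = j + j² (E(j) = j² + j = j + j²)
l = -1779 (l = (-74 + (-5*(1 - 5))*(-19 - 3)) - 1265 = (-74 - 5*(-4)*(-22)) - 1265 = (-74 + 20*(-22)) - 1265 = (-74 - 440) - 1265 = -514 - 1265 = -1779)
p(-44) + l = (63 - 1*(-44)) - 1779 = (63 + 44) - 1779 = 107 - 1779 = -1672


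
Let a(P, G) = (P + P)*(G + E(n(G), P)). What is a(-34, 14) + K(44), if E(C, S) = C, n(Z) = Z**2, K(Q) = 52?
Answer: -14228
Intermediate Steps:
a(P, G) = 2*P*(G + G**2) (a(P, G) = (P + P)*(G + G**2) = (2*P)*(G + G**2) = 2*P*(G + G**2))
a(-34, 14) + K(44) = 2*14*(-34)*(1 + 14) + 52 = 2*14*(-34)*15 + 52 = -14280 + 52 = -14228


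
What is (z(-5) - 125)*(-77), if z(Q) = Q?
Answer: 10010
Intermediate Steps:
(z(-5) - 125)*(-77) = (-5 - 125)*(-77) = -130*(-77) = 10010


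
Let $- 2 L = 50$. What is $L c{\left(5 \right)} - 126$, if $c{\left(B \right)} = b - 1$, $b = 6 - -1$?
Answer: $-276$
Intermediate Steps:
$L = -25$ ($L = \left(- \frac{1}{2}\right) 50 = -25$)
$b = 7$ ($b = 6 + 1 = 7$)
$c{\left(B \right)} = 6$ ($c{\left(B \right)} = 7 - 1 = 6$)
$L c{\left(5 \right)} - 126 = \left(-25\right) 6 - 126 = -150 - 126 = -276$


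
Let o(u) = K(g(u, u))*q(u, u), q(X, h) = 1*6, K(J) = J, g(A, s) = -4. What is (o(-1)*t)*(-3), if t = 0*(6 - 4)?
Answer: 0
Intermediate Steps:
q(X, h) = 6
t = 0 (t = 0*2 = 0)
o(u) = -24 (o(u) = -4*6 = -24)
(o(-1)*t)*(-3) = -24*0*(-3) = 0*(-3) = 0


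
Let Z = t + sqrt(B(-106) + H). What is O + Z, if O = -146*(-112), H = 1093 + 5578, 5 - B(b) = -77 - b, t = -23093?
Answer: -6741 + 17*sqrt(23) ≈ -6659.5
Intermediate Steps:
B(b) = 82 + b (B(b) = 5 - (-77 - b) = 5 + (77 + b) = 82 + b)
H = 6671
Z = -23093 + 17*sqrt(23) (Z = -23093 + sqrt((82 - 106) + 6671) = -23093 + sqrt(-24 + 6671) = -23093 + sqrt(6647) = -23093 + 17*sqrt(23) ≈ -23011.)
O = 16352
O + Z = 16352 + (-23093 + 17*sqrt(23)) = -6741 + 17*sqrt(23)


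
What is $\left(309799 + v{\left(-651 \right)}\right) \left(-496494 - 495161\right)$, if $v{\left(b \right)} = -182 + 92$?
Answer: $-307124478395$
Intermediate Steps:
$v{\left(b \right)} = -90$
$\left(309799 + v{\left(-651 \right)}\right) \left(-496494 - 495161\right) = \left(309799 - 90\right) \left(-496494 - 495161\right) = 309709 \left(-991655\right) = -307124478395$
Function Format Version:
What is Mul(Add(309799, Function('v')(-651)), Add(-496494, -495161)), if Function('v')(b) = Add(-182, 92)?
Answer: -307124478395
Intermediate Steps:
Function('v')(b) = -90
Mul(Add(309799, Function('v')(-651)), Add(-496494, -495161)) = Mul(Add(309799, -90), Add(-496494, -495161)) = Mul(309709, -991655) = -307124478395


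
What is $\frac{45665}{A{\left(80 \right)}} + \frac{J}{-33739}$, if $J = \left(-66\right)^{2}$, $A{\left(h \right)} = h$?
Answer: $\frac{308068591}{539824} \approx 570.68$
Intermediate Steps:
$J = 4356$
$\frac{45665}{A{\left(80 \right)}} + \frac{J}{-33739} = \frac{45665}{80} + \frac{4356}{-33739} = 45665 \cdot \frac{1}{80} + 4356 \left(- \frac{1}{33739}\right) = \frac{9133}{16} - \frac{4356}{33739} = \frac{308068591}{539824}$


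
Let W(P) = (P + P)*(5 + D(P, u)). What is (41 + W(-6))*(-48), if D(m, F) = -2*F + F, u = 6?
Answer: -2544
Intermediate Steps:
D(m, F) = -F
W(P) = -2*P (W(P) = (P + P)*(5 - 1*6) = (2*P)*(5 - 6) = (2*P)*(-1) = -2*P)
(41 + W(-6))*(-48) = (41 - 2*(-6))*(-48) = (41 + 12)*(-48) = 53*(-48) = -2544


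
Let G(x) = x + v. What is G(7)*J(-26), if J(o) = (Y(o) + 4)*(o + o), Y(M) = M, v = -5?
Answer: 2288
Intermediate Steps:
J(o) = 2*o*(4 + o) (J(o) = (o + 4)*(o + o) = (4 + o)*(2*o) = 2*o*(4 + o))
G(x) = -5 + x (G(x) = x - 5 = -5 + x)
G(7)*J(-26) = (-5 + 7)*(2*(-26)*(4 - 26)) = 2*(2*(-26)*(-22)) = 2*1144 = 2288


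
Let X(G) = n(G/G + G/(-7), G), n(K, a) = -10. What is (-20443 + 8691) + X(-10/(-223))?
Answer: -11762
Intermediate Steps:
X(G) = -10
(-20443 + 8691) + X(-10/(-223)) = (-20443 + 8691) - 10 = -11752 - 10 = -11762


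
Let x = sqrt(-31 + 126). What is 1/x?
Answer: sqrt(95)/95 ≈ 0.10260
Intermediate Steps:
x = sqrt(95) ≈ 9.7468
1/x = 1/(sqrt(95)) = sqrt(95)/95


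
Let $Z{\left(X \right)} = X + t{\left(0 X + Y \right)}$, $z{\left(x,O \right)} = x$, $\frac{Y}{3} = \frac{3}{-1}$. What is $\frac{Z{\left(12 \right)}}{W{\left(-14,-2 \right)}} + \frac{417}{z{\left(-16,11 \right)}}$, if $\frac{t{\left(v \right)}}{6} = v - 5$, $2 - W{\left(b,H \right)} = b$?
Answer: $- \frac{489}{16} \approx -30.563$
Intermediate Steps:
$Y = -9$ ($Y = 3 \frac{3}{-1} = 3 \cdot 3 \left(-1\right) = 3 \left(-3\right) = -9$)
$W{\left(b,H \right)} = 2 - b$
$t{\left(v \right)} = -30 + 6 v$ ($t{\left(v \right)} = 6 \left(v - 5\right) = 6 \left(-5 + v\right) = -30 + 6 v$)
$Z{\left(X \right)} = -84 + X$ ($Z{\left(X \right)} = X + \left(-30 + 6 \left(0 X - 9\right)\right) = X + \left(-30 + 6 \left(0 - 9\right)\right) = X + \left(-30 + 6 \left(-9\right)\right) = X - 84 = -84 + X$)
$\frac{Z{\left(12 \right)}}{W{\left(-14,-2 \right)}} + \frac{417}{z{\left(-16,11 \right)}} = \frac{-84 + 12}{2 - -14} + \frac{417}{-16} = - \frac{72}{2 + 14} + 417 \left(- \frac{1}{16}\right) = - \frac{72}{16} - \frac{417}{16} = \left(-72\right) \frac{1}{16} - \frac{417}{16} = - \frac{9}{2} - \frac{417}{16} = - \frac{489}{16}$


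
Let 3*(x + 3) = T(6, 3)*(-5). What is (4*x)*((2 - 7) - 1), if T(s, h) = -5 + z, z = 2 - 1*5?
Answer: -248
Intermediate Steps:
z = -3 (z = 2 - 5 = -3)
T(s, h) = -8 (T(s, h) = -5 - 3 = -8)
x = 31/3 (x = -3 + (-8*(-5))/3 = -3 + (⅓)*40 = -3 + 40/3 = 31/3 ≈ 10.333)
(4*x)*((2 - 7) - 1) = (4*(31/3))*((2 - 7) - 1) = 124*(-5 - 1)/3 = (124/3)*(-6) = -248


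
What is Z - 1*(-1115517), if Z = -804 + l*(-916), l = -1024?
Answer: 2052697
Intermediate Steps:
Z = 937180 (Z = -804 - 1024*(-916) = -804 + 937984 = 937180)
Z - 1*(-1115517) = 937180 - 1*(-1115517) = 937180 + 1115517 = 2052697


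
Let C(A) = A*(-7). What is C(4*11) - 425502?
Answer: -425810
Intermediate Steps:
C(A) = -7*A
C(4*11) - 425502 = -28*11 - 425502 = -7*44 - 425502 = -308 - 425502 = -425810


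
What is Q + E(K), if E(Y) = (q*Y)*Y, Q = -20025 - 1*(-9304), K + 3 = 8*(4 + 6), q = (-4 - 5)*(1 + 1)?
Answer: -117443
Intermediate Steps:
q = -18 (q = -9*2 = -18)
K = 77 (K = -3 + 8*(4 + 6) = -3 + 8*10 = -3 + 80 = 77)
Q = -10721 (Q = -20025 + 9304 = -10721)
E(Y) = -18*Y² (E(Y) = (-18*Y)*Y = -18*Y²)
Q + E(K) = -10721 - 18*77² = -10721 - 18*5929 = -10721 - 106722 = -117443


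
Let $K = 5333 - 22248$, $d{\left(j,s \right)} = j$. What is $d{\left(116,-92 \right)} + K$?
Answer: $-16799$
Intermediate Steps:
$K = -16915$
$d{\left(116,-92 \right)} + K = 116 - 16915 = -16799$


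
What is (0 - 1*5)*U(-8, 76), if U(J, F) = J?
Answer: 40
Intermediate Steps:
(0 - 1*5)*U(-8, 76) = (0 - 1*5)*(-8) = (0 - 5)*(-8) = -5*(-8) = 40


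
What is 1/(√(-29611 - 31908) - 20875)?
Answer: -20875/435827144 - I*√61519/435827144 ≈ -4.7897e-5 - 5.691e-7*I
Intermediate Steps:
1/(√(-29611 - 31908) - 20875) = 1/(√(-61519) - 20875) = 1/(I*√61519 - 20875) = 1/(-20875 + I*√61519)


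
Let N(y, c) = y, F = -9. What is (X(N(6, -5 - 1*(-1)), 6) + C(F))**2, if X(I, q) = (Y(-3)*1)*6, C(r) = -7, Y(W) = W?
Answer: 625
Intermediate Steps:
X(I, q) = -18 (X(I, q) = -3*1*6 = -3*6 = -18)
(X(N(6, -5 - 1*(-1)), 6) + C(F))**2 = (-18 - 7)**2 = (-25)**2 = 625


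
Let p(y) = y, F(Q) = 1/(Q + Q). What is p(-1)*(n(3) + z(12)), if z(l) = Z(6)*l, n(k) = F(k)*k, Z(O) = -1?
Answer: 23/2 ≈ 11.500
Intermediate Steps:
F(Q) = 1/(2*Q)
n(k) = ½ (n(k) = (1/(2*k))*k = ½)
z(l) = -l
p(-1)*(n(3) + z(12)) = -(½ - 1*12) = -(½ - 12) = -1*(-23/2) = 23/2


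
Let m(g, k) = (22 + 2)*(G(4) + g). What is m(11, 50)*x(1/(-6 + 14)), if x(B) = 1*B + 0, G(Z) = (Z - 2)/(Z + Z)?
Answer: 135/4 ≈ 33.750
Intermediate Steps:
G(Z) = (-2 + Z)/(2*Z) (G(Z) = (-2 + Z)/((2*Z)) = (-2 + Z)*(1/(2*Z)) = (-2 + Z)/(2*Z))
x(B) = B (x(B) = B + 0 = B)
m(g, k) = 6 + 24*g (m(g, k) = (22 + 2)*((½)*(-2 + 4)/4 + g) = 24*((½)*(¼)*2 + g) = 24*(¼ + g) = 6 + 24*g)
m(11, 50)*x(1/(-6 + 14)) = (6 + 24*11)/(-6 + 14) = (6 + 264)/8 = 270*(⅛) = 135/4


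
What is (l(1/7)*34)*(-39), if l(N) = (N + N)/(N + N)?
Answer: -1326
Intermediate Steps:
l(N) = 1 (l(N) = (2*N)/((2*N)) = (2*N)*(1/(2*N)) = 1)
(l(1/7)*34)*(-39) = (1*34)*(-39) = 34*(-39) = -1326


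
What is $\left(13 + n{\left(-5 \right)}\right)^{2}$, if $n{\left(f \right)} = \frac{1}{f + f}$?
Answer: $\frac{16641}{100} \approx 166.41$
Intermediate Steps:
$n{\left(f \right)} = \frac{1}{2 f}$
$\left(13 + n{\left(-5 \right)}\right)^{2} = \left(13 + \frac{1}{2 \left(-5\right)}\right)^{2} = \left(13 + \frac{1}{2} \left(- \frac{1}{5}\right)\right)^{2} = \left(13 - \frac{1}{10}\right)^{2} = \left(\frac{129}{10}\right)^{2} = \frac{16641}{100}$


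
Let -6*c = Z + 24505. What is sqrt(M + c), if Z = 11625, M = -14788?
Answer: I*sqrt(187287)/3 ≈ 144.26*I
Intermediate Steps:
c = -18065/3 (c = -(11625 + 24505)/6 = -1/6*36130 = -18065/3 ≈ -6021.7)
sqrt(M + c) = sqrt(-14788 - 18065/3) = sqrt(-62429/3) = I*sqrt(187287)/3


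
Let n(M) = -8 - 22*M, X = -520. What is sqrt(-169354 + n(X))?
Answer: 281*I*sqrt(2) ≈ 397.39*I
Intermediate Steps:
sqrt(-169354 + n(X)) = sqrt(-169354 + (-8 - 22*(-520))) = sqrt(-169354 + (-8 + 11440)) = sqrt(-169354 + 11432) = sqrt(-157922) = 281*I*sqrt(2)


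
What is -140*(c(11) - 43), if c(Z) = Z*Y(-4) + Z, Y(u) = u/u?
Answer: 2940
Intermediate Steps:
Y(u) = 1
c(Z) = 2*Z (c(Z) = Z*1 + Z = Z + Z = 2*Z)
-140*(c(11) - 43) = -140*(2*11 - 43) = -140*(22 - 43) = -140*(-21) = 2940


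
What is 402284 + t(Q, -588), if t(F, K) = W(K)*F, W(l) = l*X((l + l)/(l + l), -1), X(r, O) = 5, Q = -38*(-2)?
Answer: 178844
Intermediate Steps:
Q = 76
W(l) = 5*l (W(l) = l*5 = 5*l)
t(F, K) = 5*F*K (t(F, K) = (5*K)*F = 5*F*K)
402284 + t(Q, -588) = 402284 + 5*76*(-588) = 402284 - 223440 = 178844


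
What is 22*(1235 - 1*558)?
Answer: 14894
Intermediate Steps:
22*(1235 - 1*558) = 22*(1235 - 558) = 22*677 = 14894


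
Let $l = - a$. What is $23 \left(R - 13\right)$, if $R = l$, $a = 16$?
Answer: $-667$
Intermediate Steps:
$l = -16$ ($l = \left(-1\right) 16 = -16$)
$R = -16$
$23 \left(R - 13\right) = 23 \left(-16 - 13\right) = 23 \left(-29\right) = -667$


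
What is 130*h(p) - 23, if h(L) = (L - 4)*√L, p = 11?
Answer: -23 + 910*√11 ≈ 2995.1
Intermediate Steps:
h(L) = √L*(-4 + L) (h(L) = (-4 + L)*√L = √L*(-4 + L))
130*h(p) - 23 = 130*(√11*(-4 + 11)) - 23 = 130*(√11*7) - 23 = 130*(7*√11) - 23 = 910*√11 - 23 = -23 + 910*√11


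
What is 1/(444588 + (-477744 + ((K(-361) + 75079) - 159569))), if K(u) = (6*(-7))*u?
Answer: -1/102484 ≈ -9.7576e-6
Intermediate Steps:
K(u) = -42*u
1/(444588 + (-477744 + ((K(-361) + 75079) - 159569))) = 1/(444588 + (-477744 + ((-42*(-361) + 75079) - 159569))) = 1/(444588 + (-477744 + ((15162 + 75079) - 159569))) = 1/(444588 + (-477744 + (90241 - 159569))) = 1/(444588 + (-477744 - 69328)) = 1/(444588 - 547072) = 1/(-102484) = -1/102484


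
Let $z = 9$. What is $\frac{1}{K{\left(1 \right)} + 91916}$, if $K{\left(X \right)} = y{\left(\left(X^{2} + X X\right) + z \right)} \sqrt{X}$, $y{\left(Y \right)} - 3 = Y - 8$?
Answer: $\frac{1}{91922} \approx 1.0879 \cdot 10^{-5}$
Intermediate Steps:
$y{\left(Y \right)} = -5 + Y$ ($y{\left(Y \right)} = 3 + \left(Y - 8\right) = 3 + \left(-8 + Y\right) = -5 + Y$)
$K{\left(X \right)} = \sqrt{X} \left(4 + 2 X^{2}\right)$ ($K{\left(X \right)} = \left(-5 + \left(\left(X^{2} + X X\right) + 9\right)\right) \sqrt{X} = \left(-5 + \left(\left(X^{2} + X^{2}\right) + 9\right)\right) \sqrt{X} = \left(-5 + \left(2 X^{2} + 9\right)\right) \sqrt{X} = \left(-5 + \left(9 + 2 X^{2}\right)\right) \sqrt{X} = \left(4 + 2 X^{2}\right) \sqrt{X} = \sqrt{X} \left(4 + 2 X^{2}\right)$)
$\frac{1}{K{\left(1 \right)} + 91916} = \frac{1}{2 \sqrt{1} \left(2 + 1^{2}\right) + 91916} = \frac{1}{2 \cdot 1 \left(2 + 1\right) + 91916} = \frac{1}{2 \cdot 1 \cdot 3 + 91916} = \frac{1}{6 + 91916} = \frac{1}{91922}$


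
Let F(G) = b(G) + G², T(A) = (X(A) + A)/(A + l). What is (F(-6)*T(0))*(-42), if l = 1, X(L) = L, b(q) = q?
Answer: 0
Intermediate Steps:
T(A) = 2*A/(1 + A) (T(A) = (A + A)/(A + 1) = (2*A)/(1 + A) = 2*A/(1 + A))
F(G) = G + G²
(F(-6)*T(0))*(-42) = ((-6*(1 - 6))*(2*0/(1 + 0)))*(-42) = ((-6*(-5))*(2*0/1))*(-42) = (30*(2*0*1))*(-42) = (30*0)*(-42) = 0*(-42) = 0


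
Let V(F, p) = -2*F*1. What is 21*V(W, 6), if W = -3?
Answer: 126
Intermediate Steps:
V(F, p) = -2*F
21*V(W, 6) = 21*(-2*(-3)) = 21*6 = 126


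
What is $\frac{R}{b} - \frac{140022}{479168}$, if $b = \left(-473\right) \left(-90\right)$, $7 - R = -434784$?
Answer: $\frac{50594299337}{5099545440} \approx 9.9213$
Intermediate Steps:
$R = 434791$ ($R = 7 - -434784 = 7 + 434784 = 434791$)
$b = 42570$
$\frac{R}{b} - \frac{140022}{479168} = \frac{434791}{42570} - \frac{140022}{479168} = 434791 \cdot \frac{1}{42570} - \frac{70011}{239584} = \frac{434791}{42570} - \frac{70011}{239584} = \frac{50594299337}{5099545440}$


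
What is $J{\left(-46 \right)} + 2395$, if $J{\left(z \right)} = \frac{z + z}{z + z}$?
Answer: $2396$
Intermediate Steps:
$J{\left(z \right)} = 1$ ($J{\left(z \right)} = \frac{2 z}{2 z} = 2 z \frac{1}{2 z} = 1$)
$J{\left(-46 \right)} + 2395 = 1 + 2395 = 2396$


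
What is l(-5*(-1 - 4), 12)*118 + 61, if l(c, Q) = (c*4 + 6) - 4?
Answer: 12097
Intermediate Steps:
l(c, Q) = 2 + 4*c (l(c, Q) = (4*c + 6) - 4 = (6 + 4*c) - 4 = 2 + 4*c)
l(-5*(-1 - 4), 12)*118 + 61 = (2 + 4*(-5*(-1 - 4)))*118 + 61 = (2 + 4*(-5*(-5)))*118 + 61 = (2 + 4*25)*118 + 61 = (2 + 100)*118 + 61 = 102*118 + 61 = 12036 + 61 = 12097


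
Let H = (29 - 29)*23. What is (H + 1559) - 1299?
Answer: 260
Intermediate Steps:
H = 0 (H = 0*23 = 0)
(H + 1559) - 1299 = (0 + 1559) - 1299 = 1559 - 1299 = 260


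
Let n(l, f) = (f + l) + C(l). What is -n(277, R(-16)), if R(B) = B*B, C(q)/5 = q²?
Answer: -384178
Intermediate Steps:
C(q) = 5*q²
R(B) = B²
n(l, f) = f + l + 5*l² (n(l, f) = (f + l) + 5*l² = f + l + 5*l²)
-n(277, R(-16)) = -((-16)² + 277 + 5*277²) = -(256 + 277 + 5*76729) = -(256 + 277 + 383645) = -1*384178 = -384178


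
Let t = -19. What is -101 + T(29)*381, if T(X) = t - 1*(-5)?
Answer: -5435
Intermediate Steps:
T(X) = -14 (T(X) = -19 - 1*(-5) = -19 + 5 = -14)
-101 + T(29)*381 = -101 - 14*381 = -101 - 5334 = -5435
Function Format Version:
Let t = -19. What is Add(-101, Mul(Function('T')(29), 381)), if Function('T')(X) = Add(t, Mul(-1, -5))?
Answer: -5435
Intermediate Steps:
Function('T')(X) = -14 (Function('T')(X) = Add(-19, Mul(-1, -5)) = Add(-19, 5) = -14)
Add(-101, Mul(Function('T')(29), 381)) = Add(-101, Mul(-14, 381)) = Add(-101, -5334) = -5435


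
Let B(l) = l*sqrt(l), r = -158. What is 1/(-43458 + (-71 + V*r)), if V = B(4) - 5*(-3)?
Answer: -1/47163 ≈ -2.1203e-5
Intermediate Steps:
B(l) = l**(3/2)
V = 23 (V = 4**(3/2) - 5*(-3) = 8 - 1*(-15) = 8 + 15 = 23)
1/(-43458 + (-71 + V*r)) = 1/(-43458 + (-71 + 23*(-158))) = 1/(-43458 + (-71 - 3634)) = 1/(-43458 - 3705) = 1/(-47163) = -1/47163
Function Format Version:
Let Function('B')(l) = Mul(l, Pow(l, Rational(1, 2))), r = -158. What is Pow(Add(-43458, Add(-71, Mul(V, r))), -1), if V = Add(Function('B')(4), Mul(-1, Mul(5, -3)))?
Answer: Rational(-1, 47163) ≈ -2.1203e-5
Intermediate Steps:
Function('B')(l) = Pow(l, Rational(3, 2))
V = 23 (V = Add(Pow(4, Rational(3, 2)), Mul(-1, Mul(5, -3))) = Add(8, Mul(-1, -15)) = Add(8, 15) = 23)
Pow(Add(-43458, Add(-71, Mul(V, r))), -1) = Pow(Add(-43458, Add(-71, Mul(23, -158))), -1) = Pow(Add(-43458, Add(-71, -3634)), -1) = Pow(Add(-43458, -3705), -1) = Pow(-47163, -1) = Rational(-1, 47163)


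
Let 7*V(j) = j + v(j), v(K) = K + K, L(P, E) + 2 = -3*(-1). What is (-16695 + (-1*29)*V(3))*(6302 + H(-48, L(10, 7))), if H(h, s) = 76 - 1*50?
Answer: -105881904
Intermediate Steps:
L(P, E) = 1 (L(P, E) = -2 - 3*(-1) = -2 + 3 = 1)
v(K) = 2*K
H(h, s) = 26 (H(h, s) = 76 - 50 = 26)
V(j) = 3*j/7 (V(j) = (j + 2*j)/7 = (3*j)/7 = 3*j/7)
(-16695 + (-1*29)*V(3))*(6302 + H(-48, L(10, 7))) = (-16695 + (-1*29)*((3/7)*3))*(6302 + 26) = (-16695 - 29*9/7)*6328 = (-16695 - 261/7)*6328 = -117126/7*6328 = -105881904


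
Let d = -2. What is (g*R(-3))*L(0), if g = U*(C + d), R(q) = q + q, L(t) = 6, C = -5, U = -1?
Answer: -252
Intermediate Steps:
R(q) = 2*q
g = 7 (g = -(-5 - 2) = -1*(-7) = 7)
(g*R(-3))*L(0) = (7*(2*(-3)))*6 = (7*(-6))*6 = -42*6 = -252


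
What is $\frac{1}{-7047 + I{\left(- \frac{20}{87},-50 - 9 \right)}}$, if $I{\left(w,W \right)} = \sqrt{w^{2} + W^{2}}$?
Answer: $- \frac{53338743}{375851773832} - \frac{87 \sqrt{26348089}}{375851773832} \approx -0.0001431$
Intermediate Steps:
$I{\left(w,W \right)} = \sqrt{W^{2} + w^{2}}$
$\frac{1}{-7047 + I{\left(- \frac{20}{87},-50 - 9 \right)}} = \frac{1}{-7047 + \sqrt{\left(-50 - 9\right)^{2} + \left(- \frac{20}{87}\right)^{2}}} = \frac{1}{-7047 + \sqrt{\left(-59\right)^{2} + \left(\left(-20\right) \frac{1}{87}\right)^{2}}} = \frac{1}{-7047 + \sqrt{3481 + \left(- \frac{20}{87}\right)^{2}}} = \frac{1}{-7047 + \sqrt{3481 + \frac{400}{7569}}} = \frac{1}{-7047 + \sqrt{\frac{26348089}{7569}}} = \frac{1}{-7047 + \frac{\sqrt{26348089}}{87}}$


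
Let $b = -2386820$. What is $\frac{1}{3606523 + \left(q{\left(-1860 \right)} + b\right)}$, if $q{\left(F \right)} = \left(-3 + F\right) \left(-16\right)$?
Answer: $\frac{1}{1249511} \approx 8.0031 \cdot 10^{-7}$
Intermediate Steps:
$q{\left(F \right)} = 48 - 16 F$
$\frac{1}{3606523 + \left(q{\left(-1860 \right)} + b\right)} = \frac{1}{3606523 + \left(\left(48 - -29760\right) - 2386820\right)} = \frac{1}{3606523 + \left(\left(48 + 29760\right) - 2386820\right)} = \frac{1}{3606523 + \left(29808 - 2386820\right)} = \frac{1}{3606523 - 2357012} = \frac{1}{1249511}$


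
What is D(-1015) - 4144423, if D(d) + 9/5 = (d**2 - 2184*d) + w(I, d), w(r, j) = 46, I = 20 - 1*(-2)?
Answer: -4486969/5 ≈ -8.9739e+5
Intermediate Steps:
I = 22 (I = 20 + 2 = 22)
D(d) = 221/5 + d**2 - 2184*d (D(d) = -9/5 + ((d**2 - 2184*d) + 46) = -9/5 + (46 + d**2 - 2184*d) = 221/5 + d**2 - 2184*d)
D(-1015) - 4144423 = (221/5 + (-1015)**2 - 2184*(-1015)) - 4144423 = (221/5 + 1030225 + 2216760) - 4144423 = 16235146/5 - 4144423 = -4486969/5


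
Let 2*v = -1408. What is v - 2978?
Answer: -3682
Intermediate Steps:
v = -704 (v = (½)*(-1408) = -704)
v - 2978 = -704 - 2978 = -3682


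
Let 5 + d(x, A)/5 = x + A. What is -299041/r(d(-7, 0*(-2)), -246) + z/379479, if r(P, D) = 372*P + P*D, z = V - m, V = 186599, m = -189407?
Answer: 38774128333/956287080 ≈ 40.547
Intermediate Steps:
z = 376006 (z = 186599 - 1*(-189407) = 186599 + 189407 = 376006)
d(x, A) = -25 + 5*A + 5*x (d(x, A) = -25 + 5*(x + A) = -25 + 5*(A + x) = -25 + (5*A + 5*x) = -25 + 5*A + 5*x)
r(P, D) = 372*P + D*P
-299041/r(d(-7, 0*(-2)), -246) + z/379479 = -299041*1/((372 - 246)*(-25 + 5*(0*(-2)) + 5*(-7))) + 376006/379479 = -299041*1/(126*(-25 + 5*0 - 35)) + 376006*(1/379479) = -299041*1/(126*(-25 + 0 - 35)) + 376006/379479 = -299041/((-60*126)) + 376006/379479 = -299041/(-7560) + 376006/379479 = -299041*(-1/7560) + 376006/379479 = 299041/7560 + 376006/379479 = 38774128333/956287080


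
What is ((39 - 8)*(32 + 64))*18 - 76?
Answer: 53492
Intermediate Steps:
((39 - 8)*(32 + 64))*18 - 76 = (31*96)*18 - 76 = 2976*18 - 76 = 53568 - 76 = 53492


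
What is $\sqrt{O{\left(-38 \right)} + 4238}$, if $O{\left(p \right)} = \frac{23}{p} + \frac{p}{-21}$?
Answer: $\frac{\sqrt{2699542230}}{798} \approx 65.109$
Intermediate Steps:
$O{\left(p \right)} = \frac{23}{p} - \frac{p}{21}$ ($O{\left(p \right)} = \frac{23}{p} + p \left(- \frac{1}{21}\right) = \frac{23}{p} - \frac{p}{21}$)
$\sqrt{O{\left(-38 \right)} + 4238} = \sqrt{\left(\frac{23}{-38} - - \frac{38}{21}\right) + 4238} = \sqrt{\left(23 \left(- \frac{1}{38}\right) + \frac{38}{21}\right) + 4238} = \sqrt{\left(- \frac{23}{38} + \frac{38}{21}\right) + 4238} = \sqrt{\frac{961}{798} + 4238} = \sqrt{\frac{3382885}{798}} = \frac{\sqrt{2699542230}}{798}$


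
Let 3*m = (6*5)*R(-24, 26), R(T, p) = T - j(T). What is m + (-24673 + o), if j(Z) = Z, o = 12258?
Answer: -12415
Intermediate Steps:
R(T, p) = 0 (R(T, p) = T - T = 0)
m = 0 (m = ((6*5)*0)/3 = (30*0)/3 = (⅓)*0 = 0)
m + (-24673 + o) = 0 + (-24673 + 12258) = 0 - 12415 = -12415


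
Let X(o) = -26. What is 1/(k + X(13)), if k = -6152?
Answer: -1/6178 ≈ -0.00016186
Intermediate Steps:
1/(k + X(13)) = 1/(-6152 - 26) = 1/(-6178) = -1/6178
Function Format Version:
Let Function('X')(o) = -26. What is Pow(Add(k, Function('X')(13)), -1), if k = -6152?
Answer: Rational(-1, 6178) ≈ -0.00016186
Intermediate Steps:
Pow(Add(k, Function('X')(13)), -1) = Pow(Add(-6152, -26), -1) = Pow(-6178, -1) = Rational(-1, 6178)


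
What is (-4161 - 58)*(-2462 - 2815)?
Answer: 22263663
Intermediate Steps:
(-4161 - 58)*(-2462 - 2815) = -4219*(-5277) = 22263663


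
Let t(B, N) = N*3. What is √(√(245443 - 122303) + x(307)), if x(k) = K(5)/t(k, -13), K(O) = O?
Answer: √(-195 + 3042*√30785)/39 ≈ 18.729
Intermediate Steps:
t(B, N) = 3*N
x(k) = -5/39 (x(k) = 5/((3*(-13))) = 5/(-39) = 5*(-1/39) = -5/39)
√(√(245443 - 122303) + x(307)) = √(√(245443 - 122303) - 5/39) = √(√123140 - 5/39) = √(2*√30785 - 5/39) = √(-5/39 + 2*√30785)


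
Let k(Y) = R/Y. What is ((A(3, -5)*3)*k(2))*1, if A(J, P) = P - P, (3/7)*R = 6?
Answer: 0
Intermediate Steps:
R = 14 (R = (7/3)*6 = 14)
A(J, P) = 0
k(Y) = 14/Y
((A(3, -5)*3)*k(2))*1 = ((0*3)*(14/2))*1 = (0*(14*(½)))*1 = (0*7)*1 = 0*1 = 0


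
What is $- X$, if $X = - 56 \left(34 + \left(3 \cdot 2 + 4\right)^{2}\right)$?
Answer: $7504$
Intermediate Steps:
$X = -7504$ ($X = - 56 \left(34 + \left(6 + 4\right)^{2}\right) = - 56 \left(34 + 10^{2}\right) = - 56 \left(34 + 100\right) = \left(-56\right) 134 = -7504$)
$- X = \left(-1\right) \left(-7504\right) = 7504$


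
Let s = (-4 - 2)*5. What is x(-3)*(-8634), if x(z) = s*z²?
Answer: 2331180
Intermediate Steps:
s = -30 (s = -6*5 = -30)
x(z) = -30*z²
x(-3)*(-8634) = -30*(-3)²*(-8634) = -30*9*(-8634) = -270*(-8634) = 2331180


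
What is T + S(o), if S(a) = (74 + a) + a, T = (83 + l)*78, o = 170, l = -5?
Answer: 6498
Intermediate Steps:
T = 6084 (T = (83 - 5)*78 = 78*78 = 6084)
S(a) = 74 + 2*a
T + S(o) = 6084 + (74 + 2*170) = 6084 + (74 + 340) = 6084 + 414 = 6498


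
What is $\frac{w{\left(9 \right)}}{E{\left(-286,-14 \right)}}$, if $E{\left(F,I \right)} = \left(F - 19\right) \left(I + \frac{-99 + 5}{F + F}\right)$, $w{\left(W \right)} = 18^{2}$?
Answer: $\frac{30888}{402295} \approx 0.076779$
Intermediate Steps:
$w{\left(W \right)} = 324$
$E{\left(F,I \right)} = \left(-19 + F\right) \left(I - \frac{47}{F}\right)$ ($E{\left(F,I \right)} = \left(-19 + F\right) \left(I - \frac{94}{2 F}\right) = \left(-19 + F\right) \left(I - 94 \frac{1}{2 F}\right) = \left(-19 + F\right) \left(I - \frac{47}{F}\right)$)
$\frac{w{\left(9 \right)}}{E{\left(-286,-14 \right)}} = \frac{324}{-47 - -266 + \frac{893}{-286} - -4004} = \frac{324}{-47 + 266 + 893 \left(- \frac{1}{286}\right) + 4004} = \frac{324}{-47 + 266 - \frac{893}{286} + 4004} = \frac{324}{\frac{1206885}{286}} = 324 \cdot \frac{286}{1206885} = \frac{30888}{402295}$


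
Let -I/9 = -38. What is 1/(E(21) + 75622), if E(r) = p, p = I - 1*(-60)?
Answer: 1/76024 ≈ 1.3154e-5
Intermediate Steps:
I = 342 (I = -9*(-38) = 342)
p = 402 (p = 342 - 1*(-60) = 342 + 60 = 402)
E(r) = 402
1/(E(21) + 75622) = 1/(402 + 75622) = 1/76024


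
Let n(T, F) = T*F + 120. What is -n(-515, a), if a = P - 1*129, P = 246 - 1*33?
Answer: 43140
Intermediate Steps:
P = 213 (P = 246 - 33 = 213)
a = 84 (a = 213 - 1*129 = 213 - 129 = 84)
n(T, F) = 120 + F*T (n(T, F) = F*T + 120 = 120 + F*T)
-n(-515, a) = -(120 + 84*(-515)) = -(120 - 43260) = -1*(-43140) = 43140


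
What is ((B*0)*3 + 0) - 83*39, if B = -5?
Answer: -3237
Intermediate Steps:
((B*0)*3 + 0) - 83*39 = (-5*0*3 + 0) - 83*39 = (0*3 + 0) - 3237 = (0 + 0) - 3237 = 0 - 3237 = -3237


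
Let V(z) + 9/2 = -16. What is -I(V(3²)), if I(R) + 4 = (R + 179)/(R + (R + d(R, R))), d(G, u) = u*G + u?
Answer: 5106/1435 ≈ 3.5582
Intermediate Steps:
V(z) = -41/2 (V(z) = -9/2 - 16 = -41/2)
d(G, u) = u + G*u (d(G, u) = G*u + u = u + G*u)
I(R) = -4 + (179 + R)/(2*R + R*(1 + R)) (I(R) = -4 + (R + 179)/(R + (R + R*(1 + R))) = -4 + (179 + R)/(2*R + R*(1 + R)))
-I(V(3²)) = -(179 - 11*(-41/2) - 4*(-41/2)²)/((-41/2)*(3 - 41/2)) = -(-2)*(179 + 451/2 - 4*1681/4)/(41*(-35/2)) = -(-2)*(-2)*(179 + 451/2 - 1681)/(41*35) = -(-2)*(-2)*(-2553)/(41*35*2) = -1*(-5106/1435) = 5106/1435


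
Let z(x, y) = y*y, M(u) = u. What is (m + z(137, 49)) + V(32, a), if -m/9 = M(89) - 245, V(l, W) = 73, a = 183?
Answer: 3878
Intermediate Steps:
m = 1404 (m = -9*(89 - 245) = -9*(-156) = 1404)
z(x, y) = y²
(m + z(137, 49)) + V(32, a) = (1404 + 49²) + 73 = (1404 + 2401) + 73 = 3805 + 73 = 3878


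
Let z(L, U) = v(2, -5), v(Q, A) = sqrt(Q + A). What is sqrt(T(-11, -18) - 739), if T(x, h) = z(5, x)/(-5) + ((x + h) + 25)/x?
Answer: sqrt(-2234375 - 605*I*sqrt(3))/55 ≈ 0.006373 - 27.178*I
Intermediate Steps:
v(Q, A) = sqrt(A + Q)
z(L, U) = I*sqrt(3) (z(L, U) = sqrt(-5 + 2) = sqrt(-3) = I*sqrt(3))
T(x, h) = (25 + h + x)/x - I*sqrt(3)/5 (T(x, h) = (I*sqrt(3))/(-5) + ((x + h) + 25)/x = (I*sqrt(3))*(-1/5) + ((h + x) + 25)/x = -I*sqrt(3)/5 + (25 + h + x)/x = (25 + h + x)/x - I*sqrt(3)/5)
sqrt(T(-11, -18) - 739) = sqrt((25 - 18 + (1/5)*(-11)*(5 - I*sqrt(3)))/(-11) - 739) = sqrt(-(25 - 18 + (-11 + 11*I*sqrt(3)/5))/11 - 739) = sqrt(-(-4 + 11*I*sqrt(3)/5)/11 - 739) = sqrt((4/11 - I*sqrt(3)/5) - 739) = sqrt(-8125/11 - I*sqrt(3)/5)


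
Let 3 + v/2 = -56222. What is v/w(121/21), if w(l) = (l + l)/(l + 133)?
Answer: -163839650/121 ≈ -1.3540e+6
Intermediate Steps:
v = -112450 (v = -6 + 2*(-56222) = -6 - 112444 = -112450)
w(l) = 2*l/(133 + l) (w(l) = (2*l)/(133 + l) = 2*l/(133 + l))
v/w(121/21) = -112450/(2*(121/21)/(133 + 121/21)) = -112450/(2*(121/21)/(2914/21)) = -112450/(2*(121/21)*(21/2914)) = -112450/121/1457 = -112450*1457/121 = -163839650/121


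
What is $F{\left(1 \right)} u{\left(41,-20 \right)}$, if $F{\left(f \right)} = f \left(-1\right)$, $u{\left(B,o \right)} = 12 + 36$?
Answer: $-48$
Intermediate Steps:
$u{\left(B,o \right)} = 48$
$F{\left(f \right)} = - f$
$F{\left(1 \right)} u{\left(41,-20 \right)} = \left(-1\right) 1 \cdot 48 = \left(-1\right) 48 = -48$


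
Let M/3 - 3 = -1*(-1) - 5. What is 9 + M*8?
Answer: -15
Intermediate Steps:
M = -3 (M = 9 + 3*(-1*(-1) - 5) = 9 + 3*(1 - 5) = 9 + 3*(-4) = 9 - 12 = -3)
9 + M*8 = 9 - 3*8 = 9 - 24 = -15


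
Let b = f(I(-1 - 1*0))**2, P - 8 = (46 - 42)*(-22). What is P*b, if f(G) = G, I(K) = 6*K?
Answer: -2880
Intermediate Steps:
P = -80 (P = 8 + (46 - 42)*(-22) = 8 + 4*(-22) = 8 - 88 = -80)
b = 36 (b = (6*(-1 - 1*0))**2 = (6*(-1 + 0))**2 = (6*(-1))**2 = (-6)**2 = 36)
P*b = -80*36 = -2880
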